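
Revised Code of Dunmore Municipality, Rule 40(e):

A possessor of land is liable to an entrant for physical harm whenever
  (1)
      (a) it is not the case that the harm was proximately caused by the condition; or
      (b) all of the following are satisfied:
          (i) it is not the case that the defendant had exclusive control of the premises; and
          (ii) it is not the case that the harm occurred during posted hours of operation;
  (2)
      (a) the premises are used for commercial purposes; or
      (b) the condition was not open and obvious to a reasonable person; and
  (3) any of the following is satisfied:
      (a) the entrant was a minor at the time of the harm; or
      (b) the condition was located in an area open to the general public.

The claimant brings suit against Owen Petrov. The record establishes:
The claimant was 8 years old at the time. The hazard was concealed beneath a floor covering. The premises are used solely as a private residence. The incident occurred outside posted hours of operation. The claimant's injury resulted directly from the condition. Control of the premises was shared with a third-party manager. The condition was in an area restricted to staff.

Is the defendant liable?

(a) not (proximate cause) — not satisfied.
(i) not (exclusive control) — satisfied.
(ii) not (during posted hours) — satisfied.
(b): T AND T → true.
(1): F OR T → true.
(a) commercial use — fails.
(b) not open/obvious — met.
(2) = F OR T = true.
(a) entrant a minor — satisfied.
(b) public area — fails.
So (3) is satisfied (T OR F).
Overall: T AND T AND T → true.

Yes — liable.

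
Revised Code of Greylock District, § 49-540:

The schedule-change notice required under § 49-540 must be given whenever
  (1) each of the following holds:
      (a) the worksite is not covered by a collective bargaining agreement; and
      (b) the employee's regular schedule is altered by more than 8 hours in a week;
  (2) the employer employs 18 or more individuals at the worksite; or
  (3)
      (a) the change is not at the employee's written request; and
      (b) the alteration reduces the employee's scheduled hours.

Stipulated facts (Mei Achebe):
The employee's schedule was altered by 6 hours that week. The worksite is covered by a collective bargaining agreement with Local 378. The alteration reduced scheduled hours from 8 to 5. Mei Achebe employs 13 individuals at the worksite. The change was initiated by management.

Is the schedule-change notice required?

Yes — required.

(a) no CBA — not met.
(b) schedule shift > 8h — not satisfied.
(1): F AND F → false.
(2) ≥ 18 at site — not met.
(a) not employee-requested — holds.
(b) hours reduced — holds.
(3) = T AND T = true.
So Overall is satisfied (F OR F OR T).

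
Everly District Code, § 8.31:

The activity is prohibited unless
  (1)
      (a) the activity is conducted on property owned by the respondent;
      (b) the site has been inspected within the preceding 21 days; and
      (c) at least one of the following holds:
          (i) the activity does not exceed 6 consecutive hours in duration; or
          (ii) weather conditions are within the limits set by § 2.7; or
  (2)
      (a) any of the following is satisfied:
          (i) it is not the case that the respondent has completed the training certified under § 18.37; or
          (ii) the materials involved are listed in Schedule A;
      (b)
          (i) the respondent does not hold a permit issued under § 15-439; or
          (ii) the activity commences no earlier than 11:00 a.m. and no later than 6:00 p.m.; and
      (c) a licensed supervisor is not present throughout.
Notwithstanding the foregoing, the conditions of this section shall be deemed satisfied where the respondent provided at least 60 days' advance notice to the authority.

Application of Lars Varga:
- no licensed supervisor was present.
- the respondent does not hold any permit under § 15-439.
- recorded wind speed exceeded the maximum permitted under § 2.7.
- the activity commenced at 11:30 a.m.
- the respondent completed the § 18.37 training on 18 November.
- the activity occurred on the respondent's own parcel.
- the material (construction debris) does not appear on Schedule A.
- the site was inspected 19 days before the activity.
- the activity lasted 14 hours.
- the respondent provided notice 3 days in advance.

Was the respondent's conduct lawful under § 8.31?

No — unlawful.

(a) own property — satisfied.
(b) site inspected — satisfied.
(i) ≤ 6 hrs duration — fails.
(ii) weather ok — fails.
So (c) is not satisfied (F OR F).
So (1) is not satisfied (T AND T AND F).
(i) not (training certified) — fails.
(ii) Schedule A material — not satisfied.
So (a) is not satisfied (F OR F).
(i) not (holds permit) — holds.
(ii) start within hours — satisfied.
(b) = T OR T = true.
(c) not (supervisor present) — met.
(2) = F AND T AND T = false.
Overall = F OR F = false.
Exception (≥60 days' notice) — not satisfied.
Result: main false OR exception false → false.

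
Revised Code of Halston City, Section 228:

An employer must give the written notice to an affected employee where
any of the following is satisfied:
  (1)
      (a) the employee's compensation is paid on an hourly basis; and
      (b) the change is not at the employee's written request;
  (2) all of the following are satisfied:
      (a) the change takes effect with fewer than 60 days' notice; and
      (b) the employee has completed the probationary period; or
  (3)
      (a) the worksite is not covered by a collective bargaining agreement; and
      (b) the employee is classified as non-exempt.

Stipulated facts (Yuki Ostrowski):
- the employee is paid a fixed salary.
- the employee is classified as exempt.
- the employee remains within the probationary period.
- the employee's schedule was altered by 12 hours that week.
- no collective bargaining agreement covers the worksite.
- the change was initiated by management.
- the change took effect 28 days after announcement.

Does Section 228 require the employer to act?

No — not required.

(a) hourly-paid — not met.
(b) not employee-requested — satisfied.
(1): F AND T → false.
(a) < 60 days' notice — holds.
(b) past probation — fails.
So (2) is not satisfied (T AND F).
(a) no CBA — holds.
(b) non-exempt — not met.
(3): T AND F → false.
So Overall is not satisfied (F OR F OR F).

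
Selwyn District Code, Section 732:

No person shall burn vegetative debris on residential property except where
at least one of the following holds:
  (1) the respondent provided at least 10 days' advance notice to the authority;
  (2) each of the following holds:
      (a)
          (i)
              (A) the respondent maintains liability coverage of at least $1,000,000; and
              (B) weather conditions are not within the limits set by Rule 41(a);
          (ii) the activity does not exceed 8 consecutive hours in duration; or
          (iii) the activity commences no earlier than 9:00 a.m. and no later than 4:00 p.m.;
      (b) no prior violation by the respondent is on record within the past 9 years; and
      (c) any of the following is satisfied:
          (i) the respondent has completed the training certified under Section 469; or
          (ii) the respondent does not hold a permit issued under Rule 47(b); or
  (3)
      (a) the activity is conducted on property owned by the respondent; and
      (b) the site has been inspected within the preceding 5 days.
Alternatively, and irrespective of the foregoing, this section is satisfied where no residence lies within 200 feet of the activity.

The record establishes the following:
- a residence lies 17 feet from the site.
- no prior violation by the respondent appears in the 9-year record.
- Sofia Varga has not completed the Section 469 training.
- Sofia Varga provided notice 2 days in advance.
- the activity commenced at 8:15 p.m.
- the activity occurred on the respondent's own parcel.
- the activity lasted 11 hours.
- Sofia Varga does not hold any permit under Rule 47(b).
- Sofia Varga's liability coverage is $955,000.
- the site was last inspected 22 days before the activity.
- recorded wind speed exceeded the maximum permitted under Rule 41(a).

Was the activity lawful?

(1) ≥10 days' notice — fails.
(A) coverage ≥ $1,000,000 — not met.
(B) not (weather ok) — holds.
So (i) is not satisfied (F AND T).
(ii) ≤ 8 hrs duration — not satisfied.
(iii) start within hours — not satisfied.
(a): F OR F OR F → false.
(b) no prior violation — holds.
(i) training certified — not satisfied.
(ii) not (holds permit) — satisfied.
So (c) is satisfied (F OR T).
(2): F AND T AND T → false.
(a) own property — met.
(b) site inspected — fails.
So (3) is not satisfied (T AND F).
Overall: F OR F OR F → false.
Exception (no residence in 200 ft) — not satisfied.
Result: main false OR exception false → false.

No — unlawful.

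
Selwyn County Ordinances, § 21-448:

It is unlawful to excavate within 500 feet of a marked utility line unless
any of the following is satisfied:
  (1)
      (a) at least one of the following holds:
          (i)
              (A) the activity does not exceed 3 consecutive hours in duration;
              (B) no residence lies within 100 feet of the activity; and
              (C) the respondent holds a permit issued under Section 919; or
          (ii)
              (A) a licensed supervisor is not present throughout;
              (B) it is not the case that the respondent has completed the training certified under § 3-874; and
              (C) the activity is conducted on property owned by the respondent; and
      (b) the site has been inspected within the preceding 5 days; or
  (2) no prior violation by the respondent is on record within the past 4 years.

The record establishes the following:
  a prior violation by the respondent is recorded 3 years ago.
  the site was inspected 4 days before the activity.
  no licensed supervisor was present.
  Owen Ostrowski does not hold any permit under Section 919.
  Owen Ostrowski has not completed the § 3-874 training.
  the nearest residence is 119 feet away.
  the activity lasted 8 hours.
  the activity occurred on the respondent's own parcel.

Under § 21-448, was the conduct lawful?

(A) ≤ 3 hrs duration — not satisfied.
(B) no residence in 100 ft — holds.
(C) holds permit — not met.
So (i) is not satisfied (F AND T AND F).
(A) not (supervisor present) — met.
(B) not (training certified) — satisfied.
(C) own property — met.
So (ii) is satisfied (T AND T AND T).
(a): F OR T → true.
(b) site inspected — met.
So (1) is satisfied (T AND T).
(2) no prior violation — not met.
Overall = T OR F = true.

Yes — lawful.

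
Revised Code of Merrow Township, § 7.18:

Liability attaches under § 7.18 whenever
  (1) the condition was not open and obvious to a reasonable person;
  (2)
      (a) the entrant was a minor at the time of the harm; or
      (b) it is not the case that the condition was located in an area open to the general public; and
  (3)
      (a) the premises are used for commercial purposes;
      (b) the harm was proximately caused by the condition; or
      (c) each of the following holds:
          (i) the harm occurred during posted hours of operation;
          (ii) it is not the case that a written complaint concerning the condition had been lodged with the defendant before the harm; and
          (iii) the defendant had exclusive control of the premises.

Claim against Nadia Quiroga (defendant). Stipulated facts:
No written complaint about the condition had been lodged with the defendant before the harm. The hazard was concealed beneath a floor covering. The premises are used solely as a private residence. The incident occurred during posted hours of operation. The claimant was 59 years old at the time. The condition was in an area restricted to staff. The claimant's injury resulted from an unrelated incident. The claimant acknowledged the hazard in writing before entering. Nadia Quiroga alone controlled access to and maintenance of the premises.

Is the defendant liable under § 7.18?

Yes — liable.

(1) not open/obvious — satisfied.
(a) entrant a minor — not met.
(b) not (public area) — holds.
(2): F OR T → true.
(a) commercial use — not satisfied.
(b) proximate cause — fails.
(i) during posted hours — met.
(ii) not (complaint lodged) — met.
(iii) exclusive control — met.
(c): T AND T AND T → true.
So (3) is satisfied (F OR F OR T).
Overall = T AND T AND T = true.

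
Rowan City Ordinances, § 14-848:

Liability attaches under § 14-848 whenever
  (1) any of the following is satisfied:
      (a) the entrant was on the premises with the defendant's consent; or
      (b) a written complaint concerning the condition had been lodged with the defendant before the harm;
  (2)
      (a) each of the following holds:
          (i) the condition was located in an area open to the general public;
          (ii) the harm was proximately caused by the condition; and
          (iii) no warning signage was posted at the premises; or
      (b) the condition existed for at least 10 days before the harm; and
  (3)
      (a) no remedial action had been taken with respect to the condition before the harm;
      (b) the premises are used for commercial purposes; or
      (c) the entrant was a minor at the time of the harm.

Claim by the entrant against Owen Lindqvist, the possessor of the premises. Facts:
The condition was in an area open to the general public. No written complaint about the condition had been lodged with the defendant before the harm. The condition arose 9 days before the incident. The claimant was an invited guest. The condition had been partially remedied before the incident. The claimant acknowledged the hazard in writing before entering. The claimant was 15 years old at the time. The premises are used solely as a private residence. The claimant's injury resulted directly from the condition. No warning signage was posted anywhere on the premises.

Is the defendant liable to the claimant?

(a) consent to enter — met.
(b) complaint lodged — not satisfied.
(1): T OR F → true.
(i) public area — met.
(ii) proximate cause — holds.
(iii) no signage posted — holds.
So (a) is satisfied (T AND T AND T).
(b) condition ≥10 days old — fails.
(2) = T OR F = true.
(a) no remedial action — not satisfied.
(b) commercial use — fails.
(c) entrant a minor — satisfied.
(3): F OR F OR T → true.
Overall: T AND T AND T → true.

Yes — liable.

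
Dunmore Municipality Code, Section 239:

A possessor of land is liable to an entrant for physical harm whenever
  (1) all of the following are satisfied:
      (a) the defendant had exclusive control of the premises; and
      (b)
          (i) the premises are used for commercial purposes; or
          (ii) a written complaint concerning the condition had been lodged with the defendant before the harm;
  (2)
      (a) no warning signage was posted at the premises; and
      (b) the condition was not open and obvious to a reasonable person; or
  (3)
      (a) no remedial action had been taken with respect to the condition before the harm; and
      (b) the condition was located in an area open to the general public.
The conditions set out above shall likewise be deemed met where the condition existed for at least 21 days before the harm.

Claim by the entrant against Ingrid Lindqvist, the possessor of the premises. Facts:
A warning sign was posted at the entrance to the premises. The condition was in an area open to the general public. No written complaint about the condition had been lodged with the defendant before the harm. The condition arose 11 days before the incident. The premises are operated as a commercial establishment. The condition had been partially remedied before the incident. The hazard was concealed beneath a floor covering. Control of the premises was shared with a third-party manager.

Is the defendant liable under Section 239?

(a) exclusive control — not satisfied.
(i) commercial use — satisfied.
(ii) complaint lodged — not satisfied.
(b): T OR F → true.
(1): F AND T → false.
(a) no signage posted — not met.
(b) not open/obvious — holds.
(2): F AND T → false.
(a) no remedial action — not satisfied.
(b) public area — satisfied.
(3) = F AND T = false.
Overall: F OR F OR F → false.
Exception (condition ≥21 days old) — not satisfied.
Result: main false OR exception false → false.

No — not liable.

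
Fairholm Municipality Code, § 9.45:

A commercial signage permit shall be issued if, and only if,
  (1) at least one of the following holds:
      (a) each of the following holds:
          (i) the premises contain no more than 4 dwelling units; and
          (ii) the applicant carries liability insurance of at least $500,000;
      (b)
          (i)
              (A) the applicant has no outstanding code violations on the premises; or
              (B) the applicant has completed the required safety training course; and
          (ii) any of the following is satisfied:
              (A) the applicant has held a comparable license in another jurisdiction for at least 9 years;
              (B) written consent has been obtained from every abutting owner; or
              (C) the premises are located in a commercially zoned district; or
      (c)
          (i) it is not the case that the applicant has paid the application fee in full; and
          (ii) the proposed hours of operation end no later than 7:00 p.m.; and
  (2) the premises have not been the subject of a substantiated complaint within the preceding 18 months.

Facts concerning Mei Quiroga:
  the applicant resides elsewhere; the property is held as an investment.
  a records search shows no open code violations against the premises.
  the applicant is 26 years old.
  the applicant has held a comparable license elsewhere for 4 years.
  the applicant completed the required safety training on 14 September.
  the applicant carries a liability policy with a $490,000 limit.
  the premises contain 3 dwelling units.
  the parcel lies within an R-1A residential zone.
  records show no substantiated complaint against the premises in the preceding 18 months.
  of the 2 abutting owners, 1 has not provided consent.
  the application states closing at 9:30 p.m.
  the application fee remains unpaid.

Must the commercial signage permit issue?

(i) ≤ 4 units — satisfied.
(ii) insurance ≥ $500,000 — not met.
(a): T AND F → false.
(A) no code violations — met.
(B) safety training — satisfied.
So (i) is satisfied (T OR T).
(A) prior license ≥ 9 yr — fails.
(B) all abutters consent — fails.
(C) commercially zoned — not satisfied.
(ii): F OR F OR F → false.
(b) = T AND F = false.
(i) not (fee paid) — holds.
(ii) closes by 7 p.m. — not satisfied.
So (c) is not satisfied (T AND F).
(1): F OR F OR F → false.
(2) no complaint in 18 mo. — satisfied.
So Overall is not satisfied (F AND T).

No — denied.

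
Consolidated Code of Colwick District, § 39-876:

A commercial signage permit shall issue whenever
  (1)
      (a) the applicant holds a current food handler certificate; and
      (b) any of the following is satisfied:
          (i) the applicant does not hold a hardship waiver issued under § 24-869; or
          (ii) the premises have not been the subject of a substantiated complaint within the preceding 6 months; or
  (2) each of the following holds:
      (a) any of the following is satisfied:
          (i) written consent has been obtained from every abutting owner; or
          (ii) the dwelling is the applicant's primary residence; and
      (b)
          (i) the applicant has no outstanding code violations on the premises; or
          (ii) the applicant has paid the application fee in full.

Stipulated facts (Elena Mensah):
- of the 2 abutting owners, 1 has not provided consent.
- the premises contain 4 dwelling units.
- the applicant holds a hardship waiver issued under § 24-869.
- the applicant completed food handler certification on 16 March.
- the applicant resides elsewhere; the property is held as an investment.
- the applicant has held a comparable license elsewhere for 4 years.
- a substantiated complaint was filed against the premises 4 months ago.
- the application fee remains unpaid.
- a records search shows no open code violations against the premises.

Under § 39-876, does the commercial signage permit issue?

(a) food handler cert. — satisfied.
(i) not (hardship waiver) — not satisfied.
(ii) no complaint in 6 mo. — not met.
(b) = F OR F = false.
(1) = T AND F = false.
(i) all abutters consent — fails.
(ii) primary residence — fails.
(a): F OR F → false.
(i) no code violations — met.
(ii) fee paid — fails.
(b): T OR F → true.
(2) = F AND T = false.
Overall: F OR F → false.

No — denied.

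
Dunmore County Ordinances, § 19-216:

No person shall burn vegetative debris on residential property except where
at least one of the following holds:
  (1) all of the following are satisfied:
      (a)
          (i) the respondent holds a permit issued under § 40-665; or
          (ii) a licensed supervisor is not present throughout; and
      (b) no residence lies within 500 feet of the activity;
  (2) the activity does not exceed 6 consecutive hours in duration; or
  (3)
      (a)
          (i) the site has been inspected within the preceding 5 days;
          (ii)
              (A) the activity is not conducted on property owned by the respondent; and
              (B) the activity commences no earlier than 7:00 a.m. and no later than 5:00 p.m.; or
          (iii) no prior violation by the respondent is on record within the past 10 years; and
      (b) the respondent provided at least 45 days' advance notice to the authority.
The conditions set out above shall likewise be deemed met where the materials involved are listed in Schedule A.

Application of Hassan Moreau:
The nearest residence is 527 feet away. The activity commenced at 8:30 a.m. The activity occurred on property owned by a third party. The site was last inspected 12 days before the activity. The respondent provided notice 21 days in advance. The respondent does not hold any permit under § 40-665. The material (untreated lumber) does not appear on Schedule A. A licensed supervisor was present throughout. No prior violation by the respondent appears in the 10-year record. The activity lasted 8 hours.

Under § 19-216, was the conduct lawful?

(i) holds permit — fails.
(ii) not (supervisor present) — not met.
So (a) is not satisfied (F OR F).
(b) no residence in 500 ft — met.
So (1) is not satisfied (F AND T).
(2) ≤ 6 hrs duration — not satisfied.
(i) site inspected — fails.
(A) not (own property) — holds.
(B) start within hours — met.
So (ii) is satisfied (T AND T).
(iii) no prior violation — satisfied.
(a): F OR T OR T → true.
(b) ≥45 days' notice — not satisfied.
(3): T AND F → false.
Overall = F OR F OR F = false.
Exception (Schedule A material) — not satisfied.
Result: main false OR exception false → false.

No — unlawful.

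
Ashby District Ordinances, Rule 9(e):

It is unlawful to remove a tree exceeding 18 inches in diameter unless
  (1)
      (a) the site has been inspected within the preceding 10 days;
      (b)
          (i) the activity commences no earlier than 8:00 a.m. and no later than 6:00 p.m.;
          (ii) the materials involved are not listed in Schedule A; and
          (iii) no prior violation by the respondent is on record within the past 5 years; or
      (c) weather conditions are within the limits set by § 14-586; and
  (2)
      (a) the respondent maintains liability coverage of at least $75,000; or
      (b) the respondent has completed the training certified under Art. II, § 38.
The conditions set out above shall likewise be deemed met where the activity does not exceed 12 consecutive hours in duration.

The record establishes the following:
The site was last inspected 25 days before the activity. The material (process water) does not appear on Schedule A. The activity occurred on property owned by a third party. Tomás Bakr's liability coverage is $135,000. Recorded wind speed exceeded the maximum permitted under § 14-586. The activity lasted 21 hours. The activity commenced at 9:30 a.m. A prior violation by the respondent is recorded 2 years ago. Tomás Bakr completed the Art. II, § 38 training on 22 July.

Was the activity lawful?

(a) site inspected — not met.
(i) start within hours — holds.
(ii) not (Schedule A material) — met.
(iii) no prior violation — not met.
(b) = T AND T AND F = false.
(c) weather ok — fails.
(1) = F OR F OR F = false.
(a) coverage ≥ $75,000 — met.
(b) training certified — holds.
(2) = T OR T = true.
So Overall is not satisfied (F AND T).
Exception (≤ 12 hrs duration) — not satisfied.
Result: main false OR exception false → false.

No — unlawful.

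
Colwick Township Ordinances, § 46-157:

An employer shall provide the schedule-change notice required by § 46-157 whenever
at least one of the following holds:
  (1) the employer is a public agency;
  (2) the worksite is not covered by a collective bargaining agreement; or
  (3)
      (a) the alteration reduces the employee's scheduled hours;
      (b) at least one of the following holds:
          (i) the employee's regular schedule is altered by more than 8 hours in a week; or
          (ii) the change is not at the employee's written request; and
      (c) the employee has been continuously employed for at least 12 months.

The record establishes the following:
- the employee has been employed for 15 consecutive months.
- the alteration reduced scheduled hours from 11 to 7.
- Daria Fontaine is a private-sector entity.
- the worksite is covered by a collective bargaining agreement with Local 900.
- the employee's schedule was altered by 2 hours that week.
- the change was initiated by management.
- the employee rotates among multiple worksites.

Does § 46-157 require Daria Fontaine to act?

(1) public agency — not satisfied.
(2) no CBA — not met.
(a) hours reduced — holds.
(i) schedule shift > 8h — not met.
(ii) not employee-requested — satisfied.
(b): F OR T → true.
(c) tenure ≥ 12 mo. — met.
So (3) is satisfied (T AND T AND T).
Overall: F OR F OR T → true.

Yes — required.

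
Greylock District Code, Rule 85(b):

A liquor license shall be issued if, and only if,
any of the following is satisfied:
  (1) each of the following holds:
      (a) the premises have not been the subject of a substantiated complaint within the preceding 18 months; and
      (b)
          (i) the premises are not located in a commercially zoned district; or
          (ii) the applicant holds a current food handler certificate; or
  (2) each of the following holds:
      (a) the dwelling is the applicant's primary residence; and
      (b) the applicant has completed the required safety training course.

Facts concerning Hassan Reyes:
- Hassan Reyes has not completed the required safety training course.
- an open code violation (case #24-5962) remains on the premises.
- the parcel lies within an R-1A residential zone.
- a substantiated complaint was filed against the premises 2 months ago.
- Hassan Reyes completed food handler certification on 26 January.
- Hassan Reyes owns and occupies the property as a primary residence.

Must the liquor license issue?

(a) no complaint in 18 mo. — not met.
(i) not (commercially zoned) — holds.
(ii) food handler cert. — met.
(b) = T OR T = true.
So (1) is not satisfied (F AND T).
(a) primary residence — holds.
(b) safety training — not satisfied.
(2) = T AND F = false.
Overall = F OR F = false.

No — denied.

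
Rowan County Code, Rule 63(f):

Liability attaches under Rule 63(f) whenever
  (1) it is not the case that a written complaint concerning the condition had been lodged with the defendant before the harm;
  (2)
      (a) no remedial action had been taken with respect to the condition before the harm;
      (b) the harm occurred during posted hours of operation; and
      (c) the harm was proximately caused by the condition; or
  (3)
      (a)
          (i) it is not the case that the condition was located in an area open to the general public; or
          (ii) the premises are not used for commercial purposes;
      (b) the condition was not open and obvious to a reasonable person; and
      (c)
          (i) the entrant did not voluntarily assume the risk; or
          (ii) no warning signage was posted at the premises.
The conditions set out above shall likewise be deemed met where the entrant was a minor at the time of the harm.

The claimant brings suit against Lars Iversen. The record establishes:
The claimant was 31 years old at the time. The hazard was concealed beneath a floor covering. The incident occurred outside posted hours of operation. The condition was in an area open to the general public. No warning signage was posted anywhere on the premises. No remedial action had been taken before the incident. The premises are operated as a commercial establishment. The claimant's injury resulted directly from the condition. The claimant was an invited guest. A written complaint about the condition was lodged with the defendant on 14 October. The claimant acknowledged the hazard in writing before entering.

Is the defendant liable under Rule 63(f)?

No — not liable.

(1) not (complaint lodged) — not satisfied.
(a) no remedial action — met.
(b) during posted hours — not met.
(c) proximate cause — holds.
(2) = T AND F AND T = false.
(i) not (public area) — fails.
(ii) not (commercial use) — not met.
(a): F OR F → false.
(b) not open/obvious — met.
(i) no assumed risk — not met.
(ii) no signage posted — satisfied.
(c): F OR T → true.
So (3) is not satisfied (F AND T AND T).
Overall = F OR F OR F = false.
Exception (entrant a minor) — not satisfied.
Result: main false OR exception false → false.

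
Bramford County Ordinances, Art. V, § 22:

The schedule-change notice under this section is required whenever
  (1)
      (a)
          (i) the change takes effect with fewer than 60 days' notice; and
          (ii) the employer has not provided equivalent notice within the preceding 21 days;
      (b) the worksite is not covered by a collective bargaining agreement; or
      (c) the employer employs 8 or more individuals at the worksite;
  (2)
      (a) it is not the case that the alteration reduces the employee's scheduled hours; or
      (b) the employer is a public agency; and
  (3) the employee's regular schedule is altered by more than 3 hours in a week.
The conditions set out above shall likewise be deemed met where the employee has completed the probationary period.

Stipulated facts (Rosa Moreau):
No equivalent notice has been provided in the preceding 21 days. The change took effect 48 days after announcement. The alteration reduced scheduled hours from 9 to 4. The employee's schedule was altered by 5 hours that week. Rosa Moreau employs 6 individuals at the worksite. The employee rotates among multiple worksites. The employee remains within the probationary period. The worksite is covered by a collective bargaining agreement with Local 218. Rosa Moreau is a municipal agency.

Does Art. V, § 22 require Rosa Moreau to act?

(i) < 60 days' notice — satisfied.
(ii) no recent notice — met.
So (a) is satisfied (T AND T).
(b) no CBA — not satisfied.
(c) ≥ 8 at site — fails.
(1) = T OR F OR F = true.
(a) not (hours reduced) — not satisfied.
(b) public agency — met.
(2): F OR T → true.
(3) schedule shift > 3h — met.
Overall = T AND T AND T = true.
Exception (past probation) — not satisfied.
Result: main true OR exception false → true.

Yes — required.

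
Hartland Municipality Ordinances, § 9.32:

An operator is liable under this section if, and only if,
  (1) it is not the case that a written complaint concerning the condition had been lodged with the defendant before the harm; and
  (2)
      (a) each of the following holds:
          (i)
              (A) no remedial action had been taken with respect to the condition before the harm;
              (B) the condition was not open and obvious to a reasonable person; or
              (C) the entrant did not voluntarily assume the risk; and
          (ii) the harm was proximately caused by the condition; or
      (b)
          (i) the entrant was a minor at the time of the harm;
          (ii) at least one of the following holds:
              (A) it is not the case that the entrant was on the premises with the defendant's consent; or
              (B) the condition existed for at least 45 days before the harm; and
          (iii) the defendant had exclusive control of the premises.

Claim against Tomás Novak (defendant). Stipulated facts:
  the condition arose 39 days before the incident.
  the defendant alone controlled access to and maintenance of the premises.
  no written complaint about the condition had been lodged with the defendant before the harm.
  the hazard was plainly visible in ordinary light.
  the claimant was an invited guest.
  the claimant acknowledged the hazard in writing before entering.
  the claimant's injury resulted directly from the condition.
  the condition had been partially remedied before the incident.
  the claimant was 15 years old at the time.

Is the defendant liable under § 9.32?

No — not liable.

(1) not (complaint lodged) — met.
(A) no remedial action — not satisfied.
(B) not open/obvious — not met.
(C) no assumed risk — fails.
(i): F OR F OR F → false.
(ii) proximate cause — satisfied.
(a): F AND T → false.
(i) entrant a minor — holds.
(A) not (consent to enter) — not met.
(B) condition ≥45 days old — not satisfied.
So (ii) is not satisfied (F OR F).
(iii) exclusive control — met.
So (b) is not satisfied (T AND F AND T).
(2) = F OR F = false.
So Overall is not satisfied (T AND F).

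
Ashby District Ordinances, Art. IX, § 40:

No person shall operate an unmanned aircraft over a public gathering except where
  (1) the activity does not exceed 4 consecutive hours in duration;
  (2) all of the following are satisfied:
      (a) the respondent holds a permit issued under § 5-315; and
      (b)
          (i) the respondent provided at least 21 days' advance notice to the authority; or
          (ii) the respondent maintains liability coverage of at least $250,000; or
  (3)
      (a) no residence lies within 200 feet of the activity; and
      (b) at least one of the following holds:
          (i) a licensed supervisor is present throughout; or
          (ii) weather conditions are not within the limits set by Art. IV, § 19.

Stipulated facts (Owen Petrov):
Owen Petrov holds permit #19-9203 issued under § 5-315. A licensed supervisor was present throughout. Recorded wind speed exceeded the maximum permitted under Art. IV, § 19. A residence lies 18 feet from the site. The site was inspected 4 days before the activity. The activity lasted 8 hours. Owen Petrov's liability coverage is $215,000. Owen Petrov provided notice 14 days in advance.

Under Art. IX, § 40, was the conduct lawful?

(1) ≤ 4 hrs duration — fails.
(a) holds permit — holds.
(i) ≥21 days' notice — fails.
(ii) coverage ≥ $250,000 — fails.
(b) = F OR F = false.
(2) = T AND F = false.
(a) no residence in 200 ft — fails.
(i) supervisor present — met.
(ii) not (weather ok) — met.
So (b) is satisfied (T OR T).
(3): F AND T → false.
Overall = F OR F OR F = false.

No — unlawful.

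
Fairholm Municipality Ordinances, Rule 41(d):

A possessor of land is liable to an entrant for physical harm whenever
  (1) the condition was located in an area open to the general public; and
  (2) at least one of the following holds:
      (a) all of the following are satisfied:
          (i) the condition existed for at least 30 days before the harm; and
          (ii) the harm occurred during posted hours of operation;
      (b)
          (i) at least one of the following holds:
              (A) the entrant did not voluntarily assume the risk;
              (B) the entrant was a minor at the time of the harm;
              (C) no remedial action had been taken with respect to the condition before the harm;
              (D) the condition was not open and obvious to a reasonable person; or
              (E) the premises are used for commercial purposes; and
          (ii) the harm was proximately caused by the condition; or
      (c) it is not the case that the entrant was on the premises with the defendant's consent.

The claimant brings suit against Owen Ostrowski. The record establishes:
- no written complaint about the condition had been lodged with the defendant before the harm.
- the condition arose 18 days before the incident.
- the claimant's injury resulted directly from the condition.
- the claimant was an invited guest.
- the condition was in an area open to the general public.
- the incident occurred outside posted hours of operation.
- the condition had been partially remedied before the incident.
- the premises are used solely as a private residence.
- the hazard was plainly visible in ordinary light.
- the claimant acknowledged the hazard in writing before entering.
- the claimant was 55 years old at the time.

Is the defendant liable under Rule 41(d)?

(1) public area — met.
(i) condition ≥30 days old — fails.
(ii) during posted hours — not met.
(a) = F AND F = false.
(A) no assumed risk — fails.
(B) entrant a minor — not met.
(C) no remedial action — not met.
(D) not open/obvious — fails.
(E) commercial use — fails.
(i): F OR F OR F OR F OR F → false.
(ii) proximate cause — holds.
So (b) is not satisfied (F AND T).
(c) not (consent to enter) — not met.
So (2) is not satisfied (F OR F OR F).
So Overall is not satisfied (T AND F).

No — not liable.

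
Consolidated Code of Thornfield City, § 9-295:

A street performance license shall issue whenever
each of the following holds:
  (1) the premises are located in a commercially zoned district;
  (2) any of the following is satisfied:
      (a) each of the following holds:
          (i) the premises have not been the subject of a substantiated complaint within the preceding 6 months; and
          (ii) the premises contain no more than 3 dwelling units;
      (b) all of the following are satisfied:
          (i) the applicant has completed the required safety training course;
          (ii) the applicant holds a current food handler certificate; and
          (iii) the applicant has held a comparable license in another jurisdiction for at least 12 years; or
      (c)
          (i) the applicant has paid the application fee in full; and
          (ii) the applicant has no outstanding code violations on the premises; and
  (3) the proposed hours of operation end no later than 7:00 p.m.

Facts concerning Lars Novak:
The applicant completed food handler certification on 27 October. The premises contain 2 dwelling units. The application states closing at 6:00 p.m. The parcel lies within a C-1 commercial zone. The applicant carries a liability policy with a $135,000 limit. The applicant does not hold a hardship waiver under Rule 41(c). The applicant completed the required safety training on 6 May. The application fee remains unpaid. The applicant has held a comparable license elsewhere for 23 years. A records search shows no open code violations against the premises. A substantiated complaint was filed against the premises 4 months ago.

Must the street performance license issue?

(1) commercially zoned — satisfied.
(i) no complaint in 6 mo. — not met.
(ii) ≤ 3 units — met.
(a): F AND T → false.
(i) safety training — met.
(ii) food handler cert. — holds.
(iii) prior license ≥ 12 yr — holds.
(b) = T AND T AND T = true.
(i) fee paid — not satisfied.
(ii) no code violations — met.
(c): F AND T → false.
(2) = F OR T OR F = true.
(3) closes by 7 p.m. — holds.
Overall: T AND T AND T → true.

Yes — granted.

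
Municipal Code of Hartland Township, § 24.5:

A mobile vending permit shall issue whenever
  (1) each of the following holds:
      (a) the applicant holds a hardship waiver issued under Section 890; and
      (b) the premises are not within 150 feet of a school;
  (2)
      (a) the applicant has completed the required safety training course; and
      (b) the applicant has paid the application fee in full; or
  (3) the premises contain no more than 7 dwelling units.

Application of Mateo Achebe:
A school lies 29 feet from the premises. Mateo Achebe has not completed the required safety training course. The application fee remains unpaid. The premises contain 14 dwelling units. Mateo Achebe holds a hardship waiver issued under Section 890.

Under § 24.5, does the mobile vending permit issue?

(a) hardship waiver — satisfied.
(b) ≥150 ft from school — fails.
So (1) is not satisfied (T AND F).
(a) safety training — not satisfied.
(b) fee paid — not satisfied.
(2): F AND F → false.
(3) ≤ 7 units — not met.
Overall: F OR F OR F → false.

No — denied.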